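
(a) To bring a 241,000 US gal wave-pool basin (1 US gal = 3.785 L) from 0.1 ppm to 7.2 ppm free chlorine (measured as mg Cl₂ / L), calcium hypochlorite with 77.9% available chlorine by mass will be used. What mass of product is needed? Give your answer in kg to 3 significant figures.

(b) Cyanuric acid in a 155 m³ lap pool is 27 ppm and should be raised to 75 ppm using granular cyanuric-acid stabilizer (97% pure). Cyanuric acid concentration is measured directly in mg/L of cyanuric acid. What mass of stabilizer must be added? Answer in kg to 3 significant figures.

(a) 8.31 kg; (b) 7.67 kg

(a) Volume: 241,000 US gal × 3.785 L/gal = 912,185 L.
(a) Chlorine deficit: 7.2 − 0.1 = 7.1 ppm = 7.1 mg/L as Cl₂.
(a) Cl₂ equivalent needed: 7.1 mg/L × 912,185 L = 6,477,000 mg = 6477 g.
(a) Product at 77.9% available chlorine: 6477 / 0.779 = 8314 g.

(b) Volume: 155 m³ = 155,000 L.
(b) CYA to add: (75 − 27) = 48 mg/L × 155,000 L = 7440 g cyanuric acid.
(b) At 97% purity: 7440 / 0.97 = 7670 g product.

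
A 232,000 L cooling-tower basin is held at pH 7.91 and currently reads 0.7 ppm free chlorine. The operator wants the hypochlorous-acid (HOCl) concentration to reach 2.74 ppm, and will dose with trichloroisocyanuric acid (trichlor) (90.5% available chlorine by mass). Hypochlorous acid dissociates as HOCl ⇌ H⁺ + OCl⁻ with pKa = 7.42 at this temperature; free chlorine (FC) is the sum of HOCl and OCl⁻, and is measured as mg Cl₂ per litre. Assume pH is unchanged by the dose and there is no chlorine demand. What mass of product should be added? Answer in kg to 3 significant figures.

2.69 kg

[OCl⁻]/[HOCl] = 10^(pH − pKa) = 10^(7.91 − 7.42) = 3.09; fraction as HOCl = 1/(1 + 3.09) = 0.2445.
Free chlorine required for 2.74 ppm HOCl: 2.74 / 0.2445 = 11.21 ppm.
FC to add: 11.21 − 0.7 = 10.51 mg/L as Cl₂.
Cl₂ equivalent: 10.51 mg/L × 232,000 L = 2438 g.
Product at 90.5% available Cl: 2438 / 0.905 = 2694 g.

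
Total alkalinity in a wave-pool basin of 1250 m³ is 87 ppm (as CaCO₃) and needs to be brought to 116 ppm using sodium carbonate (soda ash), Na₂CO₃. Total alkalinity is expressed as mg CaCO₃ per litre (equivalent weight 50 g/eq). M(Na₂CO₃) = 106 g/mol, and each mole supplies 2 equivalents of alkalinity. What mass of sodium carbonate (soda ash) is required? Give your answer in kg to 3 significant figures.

38.4 kg

Volume: 1250 m³ = 1,250,000 L.
Alkalinity to add: (116 − 87) = 29 mg/L as CaCO₃ × 1,250,000 L = 36,250 g as CaCO₃.
Equivalents: 36,250 g ÷ 50 g/eq = 725 eq.
Each mole of Na₂CO₃ supplies 2 eq, so 725 / 2 = 362.5 mol.
Mass: 362.5 mol × 106 g/mol = 38,420 g.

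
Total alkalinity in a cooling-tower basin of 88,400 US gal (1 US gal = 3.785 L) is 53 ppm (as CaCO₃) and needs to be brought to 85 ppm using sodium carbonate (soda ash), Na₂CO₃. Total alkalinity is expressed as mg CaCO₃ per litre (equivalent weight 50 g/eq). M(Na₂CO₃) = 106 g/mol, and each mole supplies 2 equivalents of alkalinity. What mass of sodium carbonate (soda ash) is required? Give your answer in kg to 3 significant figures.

11.3 kg

Volume: 88,400 US gal × 3.785 L/gal = 334,594 L.
Alkalinity to add: (85 − 53) = 32 mg/L as CaCO₃ × 334,594 L = 10,710 g as CaCO₃.
Equivalents: 10,710 g ÷ 50 g/eq = 214.1 eq.
Each mole of Na₂CO₃ supplies 2 eq, so 214.1 / 2 = 107.1 mol.
Mass: 107.1 mol × 106 g/mol = 11,350 g.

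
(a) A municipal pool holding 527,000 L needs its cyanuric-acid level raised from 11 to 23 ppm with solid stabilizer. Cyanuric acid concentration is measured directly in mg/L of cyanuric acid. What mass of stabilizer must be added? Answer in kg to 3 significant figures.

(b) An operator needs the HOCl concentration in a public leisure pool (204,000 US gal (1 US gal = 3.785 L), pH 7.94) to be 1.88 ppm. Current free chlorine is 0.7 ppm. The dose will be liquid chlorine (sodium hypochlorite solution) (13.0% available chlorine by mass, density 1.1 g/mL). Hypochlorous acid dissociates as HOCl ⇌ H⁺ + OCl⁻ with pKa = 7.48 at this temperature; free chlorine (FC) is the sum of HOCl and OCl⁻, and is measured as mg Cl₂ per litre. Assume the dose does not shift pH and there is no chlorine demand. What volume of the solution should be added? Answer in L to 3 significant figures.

(a) CYA to add: (23 − 11) = 12 mg/L × 527,000 L = 6324 g cyanuric acid.

(b) Volume: 204,000 US gal × 3.785 L/gal = 772,140 L.
(b) [OCl⁻]/[HOCl] = 10^(pH − pKa) = 10^(7.94 − 7.48) = 2.884; fraction as HOCl = 1/(1 + 2.884) = 0.2575.
(b) Free chlorine required for 1.88 ppm HOCl: 1.88 / 0.2575 = 7.302 ppm.
(b) FC to add: 7.302 − 0.7 = 6.602 mg/L as Cl₂.
(b) Cl₂ equivalent: 6.602 mg/L × 772,140 L = 5098 g.
(b) Product at 13.0% available Cl: 5098 / 0.13 = 39,210 g.
(b) Volume: 39,210 g ÷ 1.1 g/mL = 35,650 mL.

(a) 6.32 kg; (b) 35.6 L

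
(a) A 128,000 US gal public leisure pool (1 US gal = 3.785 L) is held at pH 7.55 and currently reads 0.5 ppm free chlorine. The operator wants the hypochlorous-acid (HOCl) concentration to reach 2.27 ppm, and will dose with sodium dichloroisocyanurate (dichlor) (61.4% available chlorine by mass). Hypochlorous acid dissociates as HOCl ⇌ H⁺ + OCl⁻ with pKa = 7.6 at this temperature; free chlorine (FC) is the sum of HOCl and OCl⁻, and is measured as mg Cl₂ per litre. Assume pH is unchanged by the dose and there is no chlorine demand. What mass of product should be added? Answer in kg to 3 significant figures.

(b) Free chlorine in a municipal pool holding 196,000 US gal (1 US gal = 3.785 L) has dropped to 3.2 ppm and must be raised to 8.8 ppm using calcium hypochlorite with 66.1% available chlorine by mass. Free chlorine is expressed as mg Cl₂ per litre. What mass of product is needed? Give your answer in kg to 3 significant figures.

(a) 2.99 kg; (b) 6.29 kg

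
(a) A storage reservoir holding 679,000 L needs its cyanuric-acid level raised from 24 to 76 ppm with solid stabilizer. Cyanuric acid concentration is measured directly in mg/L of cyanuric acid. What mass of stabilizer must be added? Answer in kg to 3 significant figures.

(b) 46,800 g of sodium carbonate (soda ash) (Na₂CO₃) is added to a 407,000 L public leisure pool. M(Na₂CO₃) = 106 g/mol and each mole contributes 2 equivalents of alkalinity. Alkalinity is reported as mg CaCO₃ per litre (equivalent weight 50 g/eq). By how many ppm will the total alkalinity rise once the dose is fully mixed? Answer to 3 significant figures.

(a) 35.3 kg; (b) 108 ppm

(a) CYA to add: (76 − 24) = 52 mg/L × 679,000 L = 35,310 g cyanuric acid.

(b) Moles of Na₂CO₃: 46,800 g ÷ 106 g/mol = 441.5 mol → 883 eq of alkalinity.
(b) As CaCO₃: 883 eq × 50 g/eq = 44,150 g.
(b) Rise: 44,150 g / 407,000 L × 1000 = 108.5 mg/L.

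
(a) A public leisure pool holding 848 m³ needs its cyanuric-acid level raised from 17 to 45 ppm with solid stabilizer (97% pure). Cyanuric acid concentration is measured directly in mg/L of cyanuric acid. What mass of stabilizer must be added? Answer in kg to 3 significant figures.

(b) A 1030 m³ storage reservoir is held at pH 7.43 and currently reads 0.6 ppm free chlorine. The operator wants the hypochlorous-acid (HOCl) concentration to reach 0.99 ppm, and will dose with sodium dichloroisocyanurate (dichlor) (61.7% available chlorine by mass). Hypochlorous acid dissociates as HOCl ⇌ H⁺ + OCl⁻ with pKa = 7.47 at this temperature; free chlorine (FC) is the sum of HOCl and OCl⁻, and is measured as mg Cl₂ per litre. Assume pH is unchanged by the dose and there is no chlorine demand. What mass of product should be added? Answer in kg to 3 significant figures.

(a) 24.5 kg; (b) 2.16 kg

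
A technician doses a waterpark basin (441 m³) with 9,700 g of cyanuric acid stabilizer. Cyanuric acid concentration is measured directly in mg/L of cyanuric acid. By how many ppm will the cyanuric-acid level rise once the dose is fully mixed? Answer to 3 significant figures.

22.0 ppm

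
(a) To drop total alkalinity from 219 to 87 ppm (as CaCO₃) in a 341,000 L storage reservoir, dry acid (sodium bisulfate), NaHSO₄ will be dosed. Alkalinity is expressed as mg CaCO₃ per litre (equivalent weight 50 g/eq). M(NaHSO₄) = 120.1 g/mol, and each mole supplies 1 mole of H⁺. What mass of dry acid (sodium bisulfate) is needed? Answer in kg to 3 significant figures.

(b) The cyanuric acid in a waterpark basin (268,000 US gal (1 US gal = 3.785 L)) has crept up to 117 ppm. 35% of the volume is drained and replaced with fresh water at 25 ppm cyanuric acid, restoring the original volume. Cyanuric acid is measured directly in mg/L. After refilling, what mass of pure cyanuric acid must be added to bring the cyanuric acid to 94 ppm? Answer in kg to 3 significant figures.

(a) 108 kg; (b) 9.33 kg

(a) Alkalinity to neutralize: (219 − 87) = 132 mg/L as CaCO₃ × 341,000 L = 45,010 g as CaCO₃.
(a) Equivalents of H⁺ required: 45,010 ÷ 50 g/eq = 900.2 eq = 900.2 mol NaHSO₄.
(a) Mass of NaHSO₄: 900.2 × 120.1 = 108,100 g.

(b) Volume: 268,000 US gal × 3.785 L/gal = 1,014,380 L.
(b) After draining 35% and refilling: 117 × 0.65 + 25 × 0.35 = 84.8 ppm.
(b) Deficit to target: 94 − 84.8 = 9.2 mg/L.
(b) Mass: 9.2 mg/L × 1,014,380 L = 9332 g cyanuric acid.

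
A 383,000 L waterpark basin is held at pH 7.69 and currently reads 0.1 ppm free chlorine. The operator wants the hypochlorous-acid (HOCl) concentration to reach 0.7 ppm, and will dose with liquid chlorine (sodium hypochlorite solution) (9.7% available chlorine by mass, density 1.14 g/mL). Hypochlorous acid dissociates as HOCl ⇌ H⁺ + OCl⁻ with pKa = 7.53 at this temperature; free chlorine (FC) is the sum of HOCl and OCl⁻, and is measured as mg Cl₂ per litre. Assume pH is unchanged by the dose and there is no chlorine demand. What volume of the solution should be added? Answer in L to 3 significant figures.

[OCl⁻]/[HOCl] = 10^(pH − pKa) = 10^(7.69 − 7.53) = 1.445; fraction as HOCl = 1/(1 + 1.445) = 0.4089.
Free chlorine required for 0.7 ppm HOCl: 0.7 / 0.4089 = 1.712 ppm.
FC to add: 1.712 − 0.1 = 1.612 mg/L as Cl₂.
Cl₂ equivalent: 1.612 mg/L × 383,000 L = 617.3 g.
Product at 9.7% available Cl: 617.3 / 0.097 = 6364 g.
Volume: 6364 g ÷ 1.14 g/mL = 5583 mL.

5.58 L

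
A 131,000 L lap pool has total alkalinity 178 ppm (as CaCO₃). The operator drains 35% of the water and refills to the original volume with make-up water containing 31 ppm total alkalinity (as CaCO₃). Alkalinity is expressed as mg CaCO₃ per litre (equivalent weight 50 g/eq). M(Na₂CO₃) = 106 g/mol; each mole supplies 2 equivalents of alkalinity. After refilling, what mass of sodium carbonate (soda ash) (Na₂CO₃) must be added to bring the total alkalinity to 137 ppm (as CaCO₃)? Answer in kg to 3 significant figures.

1.45 kg

After draining 35% and refilling: 178 × 0.65 + 31 × 0.35 = 126.55 ppm.
Deficit to target: 137 − 126.55 = 10.45 mg/L.
As CaCO₃: 10.45 mg/L × 131,000 L = 1369 g; ÷ 50 g/eq ÷ 2 = 13.69 mol Na₂CO₃.
Mass: 13.69 × 106 = 1451 g.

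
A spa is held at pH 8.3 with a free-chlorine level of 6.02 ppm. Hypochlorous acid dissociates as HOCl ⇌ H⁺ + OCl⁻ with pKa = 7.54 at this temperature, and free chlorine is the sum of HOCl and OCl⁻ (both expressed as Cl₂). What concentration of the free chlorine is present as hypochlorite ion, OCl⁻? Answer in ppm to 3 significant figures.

[OCl⁻]/[HOCl] = 10^(pH − pKa) = 10^(8.3 − 7.54) = 10^0.76 = 5.754.
Fraction as HOCl = 1 / (1 + 5.754) = 0.1481.
OCl⁻ = (1 − 0.1481) × 6.02 ppm = 5.129 ppm.

5.13 ppm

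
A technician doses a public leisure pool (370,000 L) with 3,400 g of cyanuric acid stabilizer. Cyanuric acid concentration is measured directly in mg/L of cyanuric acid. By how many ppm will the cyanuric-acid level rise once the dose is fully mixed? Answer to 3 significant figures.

Rise: 3,400 g / 370,000 L × 1000 = 9.189 mg/L.

9.19 ppm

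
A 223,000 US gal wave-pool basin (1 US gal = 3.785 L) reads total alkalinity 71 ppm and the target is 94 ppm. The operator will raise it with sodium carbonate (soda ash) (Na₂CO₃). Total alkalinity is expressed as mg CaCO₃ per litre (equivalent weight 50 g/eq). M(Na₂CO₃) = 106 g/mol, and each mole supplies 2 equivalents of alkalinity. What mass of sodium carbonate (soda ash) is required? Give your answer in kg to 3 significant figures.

Volume: 223,000 US gal × 3.785 L/gal = 844,055 L.
Alkalinity to add: (94 − 71) = 23 mg/L as CaCO₃ × 844,055 L = 19,410 g as CaCO₃.
Equivalents: 19,410 g ÷ 50 g/eq = 388.3 eq.
Each mole of Na₂CO₃ supplies 2 eq, so 388.3 / 2 = 194.1 mol.
Mass: 194.1 mol × 106 g/mol = 20,580 g.

20.6 kg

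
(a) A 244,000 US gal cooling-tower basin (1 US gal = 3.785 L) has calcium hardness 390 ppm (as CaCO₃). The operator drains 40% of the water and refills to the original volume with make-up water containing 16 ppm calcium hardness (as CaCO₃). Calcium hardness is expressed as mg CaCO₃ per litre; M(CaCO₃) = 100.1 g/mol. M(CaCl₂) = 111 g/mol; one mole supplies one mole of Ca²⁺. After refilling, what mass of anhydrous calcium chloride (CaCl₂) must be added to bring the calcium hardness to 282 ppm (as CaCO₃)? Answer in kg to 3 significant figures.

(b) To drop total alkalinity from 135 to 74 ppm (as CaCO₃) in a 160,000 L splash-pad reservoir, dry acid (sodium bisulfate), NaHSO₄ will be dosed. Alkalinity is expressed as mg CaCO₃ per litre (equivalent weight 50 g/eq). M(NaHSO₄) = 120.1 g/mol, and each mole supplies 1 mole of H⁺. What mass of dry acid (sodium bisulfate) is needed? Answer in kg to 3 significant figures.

(a) 42.6 kg; (b) 23.4 kg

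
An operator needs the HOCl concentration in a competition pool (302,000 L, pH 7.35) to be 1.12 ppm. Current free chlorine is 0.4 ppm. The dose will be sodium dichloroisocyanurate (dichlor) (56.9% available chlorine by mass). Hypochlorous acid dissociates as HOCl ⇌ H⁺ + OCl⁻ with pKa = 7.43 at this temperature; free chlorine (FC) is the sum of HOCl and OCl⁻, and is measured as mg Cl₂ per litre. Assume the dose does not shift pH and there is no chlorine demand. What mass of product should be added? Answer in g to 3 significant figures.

877 g

[OCl⁻]/[HOCl] = 10^(pH − pKa) = 10^(7.35 − 7.43) = 0.8318; fraction as HOCl = 1/(1 + 0.8318) = 0.5459.
Free chlorine required for 1.12 ppm HOCl: 1.12 / 0.5459 = 2.052 ppm.
FC to add: 2.052 − 0.4 = 1.652 mg/L as Cl₂.
Cl₂ equivalent: 1.652 mg/L × 302,000 L = 498.8 g.
Product at 56.9% available Cl: 498.8 / 0.569 = 876.6 g.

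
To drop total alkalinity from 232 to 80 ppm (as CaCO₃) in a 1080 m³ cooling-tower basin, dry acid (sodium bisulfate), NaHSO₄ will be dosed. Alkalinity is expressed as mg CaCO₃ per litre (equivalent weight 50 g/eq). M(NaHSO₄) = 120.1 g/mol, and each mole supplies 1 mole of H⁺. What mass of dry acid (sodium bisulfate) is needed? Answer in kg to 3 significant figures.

394 kg

Volume: 1080 m³ = 1,080,000 L.
Alkalinity to neutralize: (232 − 80) = 152 mg/L as CaCO₃ × 1,080,000 L = 164,200 g as CaCO₃.
Equivalents of H⁺ required: 164,200 ÷ 50 g/eq = 3283 eq = 3283 mol NaHSO₄.
Mass of NaHSO₄: 3283 × 120.1 = 394,300 g.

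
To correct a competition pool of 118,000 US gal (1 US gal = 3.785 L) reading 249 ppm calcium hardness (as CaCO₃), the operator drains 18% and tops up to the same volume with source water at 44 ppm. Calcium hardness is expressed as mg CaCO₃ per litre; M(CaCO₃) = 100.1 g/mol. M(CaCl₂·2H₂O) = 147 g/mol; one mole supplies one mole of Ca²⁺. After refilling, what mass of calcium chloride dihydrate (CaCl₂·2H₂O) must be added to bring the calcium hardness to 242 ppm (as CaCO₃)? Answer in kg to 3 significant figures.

19.6 kg

Volume: 118,000 US gal × 3.785 L/gal = 446,630 L.
After draining 18% and refilling: 249 × 0.82 + 44 × 0.18 = 212.1 ppm.
Deficit to target: 242 − 212.1 = 29.9 mg/L.
As CaCO₃: 29.9 mg/L × 446,630 L = 13,350 g; ÷ 100.1 = 133.4 mol Ca²⁺.
Mass: 133.4 × 147 = 19,610 g.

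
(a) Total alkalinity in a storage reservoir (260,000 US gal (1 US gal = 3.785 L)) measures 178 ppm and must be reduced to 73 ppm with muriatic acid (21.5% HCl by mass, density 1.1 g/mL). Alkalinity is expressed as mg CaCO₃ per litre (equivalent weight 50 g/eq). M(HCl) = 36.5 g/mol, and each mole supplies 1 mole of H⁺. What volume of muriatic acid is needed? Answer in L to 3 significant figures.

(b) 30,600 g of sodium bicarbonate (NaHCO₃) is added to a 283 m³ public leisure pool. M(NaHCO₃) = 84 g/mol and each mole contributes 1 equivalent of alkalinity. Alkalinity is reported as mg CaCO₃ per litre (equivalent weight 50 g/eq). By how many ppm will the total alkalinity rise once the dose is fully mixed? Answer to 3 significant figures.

(a) Volume: 260,000 US gal × 3.785 L/gal = 984,100 L.
(a) Alkalinity to neutralize: (178 − 73) = 105 mg/L as CaCO₃ × 984,100 L = 103,300 g as CaCO₃.
(a) Equivalents of H⁺ required: 103,300 ÷ 50 g/eq = 2067 eq = 2067 mol HCl.
(a) Mass of HCl: 2067 × 36.5 = 75,430 g.
(a) Mass of 21.5% solution: 75,430 / 0.215 = 350,800 g.
(a) Volume: 350,800 g ÷ 1.1 g/mL = 318,900 mL.

(b) Volume: 283 m³ = 283,000 L.
(b) Moles of NaHCO₃: 30,600 g ÷ 84 g/mol = 364.3 mol → 364.3 eq of alkalinity.
(b) As CaCO₃: 364.3 eq × 50 g/eq = 18,210 g.
(b) Rise: 18,210 g / 283,000 L × 1000 = 64.36 mg/L.

(a) 319 L; (b) 64.4 ppm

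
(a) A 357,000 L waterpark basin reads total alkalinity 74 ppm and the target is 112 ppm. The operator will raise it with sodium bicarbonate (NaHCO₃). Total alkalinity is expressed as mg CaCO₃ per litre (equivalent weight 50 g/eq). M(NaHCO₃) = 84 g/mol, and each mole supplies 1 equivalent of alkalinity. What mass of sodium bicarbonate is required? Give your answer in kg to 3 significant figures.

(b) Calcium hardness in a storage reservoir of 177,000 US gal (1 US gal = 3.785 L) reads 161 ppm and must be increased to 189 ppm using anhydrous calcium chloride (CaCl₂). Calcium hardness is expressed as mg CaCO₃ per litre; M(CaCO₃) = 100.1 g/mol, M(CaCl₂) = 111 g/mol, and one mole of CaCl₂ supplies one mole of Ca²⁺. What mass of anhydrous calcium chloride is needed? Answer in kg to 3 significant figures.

(a) Alkalinity to add: (112 − 74) = 38 mg/L as CaCO₃ × 357,000 L = 13,570 g as CaCO₃.
(a) Equivalents: 13,570 g ÷ 50 g/eq = 271.3 eq.
(a) NaHCO₃ supplies 1 eq per mole → 271.3 mol.
(a) Mass: 271.3 mol × 84 g/mol = 22,790 g.

(b) Volume: 177,000 US gal × 3.785 L/gal = 669,945 L.
(b) Hardness to add: (189 − 161) = 28 mg/L as CaCO₃ × 669,945 L = 18,760 g as CaCO₃.
(b) Moles of Ca²⁺ (1 mol Ca²⁺ ≡ 1 mol CaCO₃): 18,760 / 100.1 g/mol = 187.4 mol.
(b) Mass of CaCl₂: 187.4 × 111 = 20,800 g.

(a) 22.8 kg; (b) 20.8 kg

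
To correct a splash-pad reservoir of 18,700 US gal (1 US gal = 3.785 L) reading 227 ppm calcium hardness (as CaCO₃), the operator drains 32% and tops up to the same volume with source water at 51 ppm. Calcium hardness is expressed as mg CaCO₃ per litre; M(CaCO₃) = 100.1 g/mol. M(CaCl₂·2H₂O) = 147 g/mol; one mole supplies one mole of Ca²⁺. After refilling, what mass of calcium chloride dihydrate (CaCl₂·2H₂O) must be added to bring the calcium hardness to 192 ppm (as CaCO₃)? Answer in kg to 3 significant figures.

Volume: 18,700 US gal × 3.785 L/gal = 70,780 L.
After draining 32% and refilling: 227 × 0.68 + 51 × 0.32 = 170.68 ppm.
Deficit to target: 192 − 170.68 = 21.32 mg/L.
As CaCO₃: 21.32 mg/L × 70,780 L = 1509 g; ÷ 100.1 = 15.08 mol Ca²⁺.
Mass: 15.08 × 147 = 2216 g.

2.22 kg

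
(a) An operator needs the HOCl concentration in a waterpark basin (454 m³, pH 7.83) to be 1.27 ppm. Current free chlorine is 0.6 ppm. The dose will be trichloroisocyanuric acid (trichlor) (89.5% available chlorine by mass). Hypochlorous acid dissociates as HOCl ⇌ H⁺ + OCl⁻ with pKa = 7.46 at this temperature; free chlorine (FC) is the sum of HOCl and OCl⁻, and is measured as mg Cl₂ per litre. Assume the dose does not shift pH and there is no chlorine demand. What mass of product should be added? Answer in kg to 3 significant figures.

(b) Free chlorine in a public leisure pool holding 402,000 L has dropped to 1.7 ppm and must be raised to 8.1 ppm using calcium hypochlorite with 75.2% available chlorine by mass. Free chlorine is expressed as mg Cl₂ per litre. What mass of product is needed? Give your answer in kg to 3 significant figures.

(a) Volume: 454 m³ = 454,000 L.
(a) [OCl⁻]/[HOCl] = 10^(pH − pKa) = 10^(7.83 − 7.46) = 2.344; fraction as HOCl = 1/(1 + 2.344) = 0.299.
(a) Free chlorine required for 1.27 ppm HOCl: 1.27 / 0.299 = 4.247 ppm.
(a) FC to add: 4.247 − 0.6 = 3.647 mg/L as Cl₂.
(a) Cl₂ equivalent: 3.647 mg/L × 454,000 L = 1656 g.
(a) Product at 89.5% available Cl: 1656 / 0.895 = 1850 g.

(b) Chlorine deficit: 8.1 − 1.7 = 6.4 ppm = 6.4 mg/L as Cl₂.
(b) Cl₂ equivalent needed: 6.4 mg/L × 402,000 L = 2,573,000 mg = 2573 g.
(b) Product at 75.2% available chlorine: 2573 / 0.752 = 3421 g.

(a) 1.85 kg; (b) 3.42 kg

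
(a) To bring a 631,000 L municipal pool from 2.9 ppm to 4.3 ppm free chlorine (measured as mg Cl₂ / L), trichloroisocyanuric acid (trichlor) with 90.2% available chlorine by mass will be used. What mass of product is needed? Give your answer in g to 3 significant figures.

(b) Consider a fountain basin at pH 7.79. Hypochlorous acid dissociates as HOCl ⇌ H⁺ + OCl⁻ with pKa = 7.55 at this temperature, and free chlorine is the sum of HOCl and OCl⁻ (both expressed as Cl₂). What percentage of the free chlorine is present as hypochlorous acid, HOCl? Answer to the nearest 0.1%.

(a) 979 g; (b) 36.5%

(a) Chlorine deficit: 4.3 − 2.9 = 1.4 ppm = 1.4 mg/L as Cl₂.
(a) Cl₂ equivalent needed: 1.4 mg/L × 631,000 L = 883,400 mg = 883.4 g.
(a) Product at 90.2% available chlorine: 883.4 / 0.902 = 979.4 g.

(b) [OCl⁻]/[HOCl] = 10^(pH − pKa) = 10^(7.79 − 7.55) = 10^0.24 = 1.738.
(b) Fraction as HOCl = 1 / (1 + 1.738) = 0.3653.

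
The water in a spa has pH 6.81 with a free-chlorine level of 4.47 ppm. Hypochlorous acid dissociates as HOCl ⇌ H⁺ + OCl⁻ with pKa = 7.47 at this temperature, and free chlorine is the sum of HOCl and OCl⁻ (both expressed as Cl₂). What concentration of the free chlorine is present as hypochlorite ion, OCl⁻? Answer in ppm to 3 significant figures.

0.802 ppm

[OCl⁻]/[HOCl] = 10^(pH − pKa) = 10^(6.81 − 7.47) = 10^-0.66 = 0.2188.
Fraction as HOCl = 1 / (1 + 0.2188) = 0.8205.
OCl⁻ = (1 − 0.8205) × 4.47 ppm = 0.8024 ppm.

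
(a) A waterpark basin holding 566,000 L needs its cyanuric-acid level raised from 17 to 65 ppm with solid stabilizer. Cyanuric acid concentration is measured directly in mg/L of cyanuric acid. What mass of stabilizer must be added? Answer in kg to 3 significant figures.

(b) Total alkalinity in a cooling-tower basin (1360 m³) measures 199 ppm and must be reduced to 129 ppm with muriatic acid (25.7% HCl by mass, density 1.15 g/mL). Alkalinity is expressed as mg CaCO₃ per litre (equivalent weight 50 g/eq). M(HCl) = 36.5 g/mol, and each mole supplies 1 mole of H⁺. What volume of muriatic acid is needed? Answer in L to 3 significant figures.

(a) CYA to add: (65 − 17) = 48 mg/L × 566,000 L = 27,170 g cyanuric acid.

(b) Volume: 1360 m³ = 1,360,000 L.
(b) Alkalinity to neutralize: (199 − 129) = 70 mg/L as CaCO₃ × 1,360,000 L = 95,200 g as CaCO₃.
(b) Equivalents of H⁺ required: 95,200 ÷ 50 g/eq = 1904 eq = 1904 mol HCl.
(b) Mass of HCl: 1904 × 36.5 = 69,500 g.
(b) Mass of 25.7% solution: 69,500 / 0.257 = 270,400 g.
(b) Volume: 270,400 g ÷ 1.15 g/mL = 235,100 mL.

(a) 27.2 kg; (b) 235 L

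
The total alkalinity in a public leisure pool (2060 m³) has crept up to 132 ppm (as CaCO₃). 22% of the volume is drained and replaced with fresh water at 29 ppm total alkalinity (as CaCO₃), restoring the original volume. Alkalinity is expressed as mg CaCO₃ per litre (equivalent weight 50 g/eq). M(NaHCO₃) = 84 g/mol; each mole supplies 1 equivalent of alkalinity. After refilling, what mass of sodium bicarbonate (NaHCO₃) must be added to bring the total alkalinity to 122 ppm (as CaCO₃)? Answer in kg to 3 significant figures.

43.8 kg

Volume: 2060 m³ = 2,060,000 L.
After draining 22% and refilling: 132 × 0.78 + 29 × 0.22 = 109.34 ppm.
Deficit to target: 122 − 109.34 = 12.66 mg/L.
As CaCO₃: 12.66 mg/L × 2,060,000 L = 26,080 g; ÷ 50 g/eq ÷ 1 = 521.6 mol NaHCO₃.
Mass: 521.6 × 84 = 43,810 g.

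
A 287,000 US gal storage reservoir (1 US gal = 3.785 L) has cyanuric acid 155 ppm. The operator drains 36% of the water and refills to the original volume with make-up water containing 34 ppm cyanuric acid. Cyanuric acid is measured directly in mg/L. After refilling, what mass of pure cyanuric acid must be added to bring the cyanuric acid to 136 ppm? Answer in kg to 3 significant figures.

26.7 kg

Volume: 287,000 US gal × 3.785 L/gal = 1,086,295 L.
After draining 36% and refilling: 155 × 0.64 + 34 × 0.36 = 111.44 ppm.
Deficit to target: 136 − 111.44 = 24.56 mg/L.
Mass: 24.56 mg/L × 1,086,295 L = 26,680 g cyanuric acid.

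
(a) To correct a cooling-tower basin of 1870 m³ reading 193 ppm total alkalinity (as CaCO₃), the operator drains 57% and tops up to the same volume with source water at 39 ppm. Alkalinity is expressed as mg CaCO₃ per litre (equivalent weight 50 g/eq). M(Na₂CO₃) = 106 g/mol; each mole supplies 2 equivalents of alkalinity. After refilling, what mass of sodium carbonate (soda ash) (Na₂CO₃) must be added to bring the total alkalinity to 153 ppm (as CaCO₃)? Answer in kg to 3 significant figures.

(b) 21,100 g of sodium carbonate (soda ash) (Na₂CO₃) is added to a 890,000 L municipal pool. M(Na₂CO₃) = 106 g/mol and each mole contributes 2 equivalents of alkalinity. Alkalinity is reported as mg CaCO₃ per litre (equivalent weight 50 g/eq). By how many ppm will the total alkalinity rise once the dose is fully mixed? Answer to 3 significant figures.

(a) 94.7 kg; (b) 22.4 ppm

(a) Volume: 1870 m³ = 1,870,000 L.
(a) After draining 57% and refilling: 193 × 0.43 + 39 × 0.57 = 105.22 ppm.
(a) Deficit to target: 153 − 105.22 = 47.78 mg/L.
(a) As CaCO₃: 47.78 mg/L × 1,870,000 L = 89,350 g; ÷ 50 g/eq ÷ 2 = 893.5 mol Na₂CO₃.
(a) Mass: 893.5 × 106 = 94,710 g.

(b) Moles of Na₂CO₃: 21,100 g ÷ 106 g/mol = 199.1 mol → 398.1 eq of alkalinity.
(b) As CaCO₃: 398.1 eq × 50 g/eq = 19,910 g.
(b) Rise: 19,910 g / 890,000 L × 1000 = 22.37 mg/L.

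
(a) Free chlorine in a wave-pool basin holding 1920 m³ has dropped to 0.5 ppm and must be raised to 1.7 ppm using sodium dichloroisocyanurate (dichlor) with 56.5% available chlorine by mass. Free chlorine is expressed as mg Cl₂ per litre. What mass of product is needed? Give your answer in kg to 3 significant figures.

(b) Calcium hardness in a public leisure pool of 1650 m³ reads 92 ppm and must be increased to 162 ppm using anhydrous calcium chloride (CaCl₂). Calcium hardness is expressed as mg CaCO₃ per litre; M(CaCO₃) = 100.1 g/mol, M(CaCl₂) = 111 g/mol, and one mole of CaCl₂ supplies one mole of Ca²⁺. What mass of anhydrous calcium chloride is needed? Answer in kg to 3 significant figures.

(a) Volume: 1920 m³ = 1,920,000 L.
(a) Chlorine deficit: 1.7 − 0.5 = 1.2 ppm = 1.2 mg/L as Cl₂.
(a) Cl₂ equivalent needed: 1.2 mg/L × 1,920,000 L = 2,304,000 mg = 2304 g.
(a) Product at 56.5% available chlorine: 2304 / 0.565 = 4078 g.

(b) Volume: 1650 m³ = 1,650,000 L.
(b) Hardness to add: (162 − 92) = 70 mg/L as CaCO₃ × 1,650,000 L = 115,500 g as CaCO₃.
(b) Moles of Ca²⁺ (1 mol Ca²⁺ ≡ 1 mol CaCO₃): 115,500 / 100.1 g/mol = 1154 mol.
(b) Mass of CaCl₂: 1154 × 111 = 128,100 g.

(a) 4.08 kg; (b) 128 kg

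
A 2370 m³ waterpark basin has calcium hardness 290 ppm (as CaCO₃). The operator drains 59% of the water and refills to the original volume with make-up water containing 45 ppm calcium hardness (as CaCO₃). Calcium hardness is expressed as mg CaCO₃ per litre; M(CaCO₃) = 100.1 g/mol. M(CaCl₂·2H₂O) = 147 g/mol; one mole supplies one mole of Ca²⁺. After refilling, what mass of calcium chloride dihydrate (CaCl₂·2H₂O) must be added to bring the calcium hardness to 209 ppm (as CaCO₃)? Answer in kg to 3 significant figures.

221 kg

Volume: 2370 m³ = 2,370,000 L.
After draining 59% and refilling: 290 × 0.41 + 45 × 0.59 = 145.45 ppm.
Deficit to target: 209 − 145.45 = 63.55 mg/L.
As CaCO₃: 63.55 mg/L × 2,370,000 L = 150,600 g; ÷ 100.1 = 1505 mol Ca²⁺.
Mass: 1505 × 147 = 221,200 g.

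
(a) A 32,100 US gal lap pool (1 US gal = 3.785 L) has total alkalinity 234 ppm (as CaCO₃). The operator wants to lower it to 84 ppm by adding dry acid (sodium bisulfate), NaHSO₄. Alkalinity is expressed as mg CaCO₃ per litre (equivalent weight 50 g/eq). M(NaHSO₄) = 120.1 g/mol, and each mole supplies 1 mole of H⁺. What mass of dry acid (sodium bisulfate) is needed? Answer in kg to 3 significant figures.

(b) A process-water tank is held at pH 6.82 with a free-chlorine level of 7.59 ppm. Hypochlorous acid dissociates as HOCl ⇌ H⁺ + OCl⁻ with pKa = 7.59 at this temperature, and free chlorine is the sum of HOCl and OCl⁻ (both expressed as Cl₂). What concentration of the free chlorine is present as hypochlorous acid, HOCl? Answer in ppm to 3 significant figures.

(a) Volume: 32,100 US gal × 3.785 L/gal = 121,498 L.
(a) Alkalinity to neutralize: (234 − 84) = 150 mg/L as CaCO₃ × 121,498 L = 18,220 g as CaCO₃.
(a) Equivalents of H⁺ required: 18,220 ÷ 50 g/eq = 364.5 eq = 364.5 mol NaHSO₄.
(a) Mass of NaHSO₄: 364.5 × 120.1 = 43,780 g.

(b) [OCl⁻]/[HOCl] = 10^(pH − pKa) = 10^(6.82 − 7.59) = 10^-0.77 = 0.1698.
(b) Fraction as HOCl = 1 / (1 + 0.1698) = 0.8548.
(b) HOCl = 0.8548 × 7.59 ppm = 6.488 ppm.

(a) 43.8 kg; (b) 6.49 ppm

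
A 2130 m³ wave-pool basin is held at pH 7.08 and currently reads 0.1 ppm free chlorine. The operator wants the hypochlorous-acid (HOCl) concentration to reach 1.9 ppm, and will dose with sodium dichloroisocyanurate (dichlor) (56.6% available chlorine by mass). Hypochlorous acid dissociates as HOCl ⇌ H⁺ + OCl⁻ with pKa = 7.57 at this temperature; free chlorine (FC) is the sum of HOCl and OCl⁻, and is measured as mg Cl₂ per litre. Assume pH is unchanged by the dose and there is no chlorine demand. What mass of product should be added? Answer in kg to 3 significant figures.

Volume: 2130 m³ = 2,130,000 L.
[OCl⁻]/[HOCl] = 10^(pH − pKa) = 10^(7.08 − 7.57) = 0.3236; fraction as HOCl = 1/(1 + 0.3236) = 0.7555.
Free chlorine required for 1.9 ppm HOCl: 1.9 / 0.7555 = 2.515 ppm.
FC to add: 2.515 − 0.1 = 2.415 mg/L as Cl₂.
Cl₂ equivalent: 2.415 mg/L × 2,130,000 L = 5144 g.
Product at 56.6% available Cl: 5144 / 0.566 = 9088 g.

9.09 kg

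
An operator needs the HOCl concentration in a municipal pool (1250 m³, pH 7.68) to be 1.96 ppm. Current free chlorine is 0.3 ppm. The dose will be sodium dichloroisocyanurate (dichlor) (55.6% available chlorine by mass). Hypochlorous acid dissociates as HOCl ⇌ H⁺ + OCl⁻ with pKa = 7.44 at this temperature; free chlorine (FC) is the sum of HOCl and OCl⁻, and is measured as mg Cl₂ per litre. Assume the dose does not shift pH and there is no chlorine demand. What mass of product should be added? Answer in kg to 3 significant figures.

11.4 kg

Volume: 1250 m³ = 1,250,000 L.
[OCl⁻]/[HOCl] = 10^(pH − pKa) = 10^(7.68 − 7.44) = 1.738; fraction as HOCl = 1/(1 + 1.738) = 0.3653.
Free chlorine required for 1.96 ppm HOCl: 1.96 / 0.3653 = 5.366 ppm.
FC to add: 5.366 − 0.3 = 5.066 mg/L as Cl₂.
Cl₂ equivalent: 5.066 mg/L × 1,250,000 L = 6333 g.
Product at 55.6% available Cl: 6333 / 0.556 = 11,390 g.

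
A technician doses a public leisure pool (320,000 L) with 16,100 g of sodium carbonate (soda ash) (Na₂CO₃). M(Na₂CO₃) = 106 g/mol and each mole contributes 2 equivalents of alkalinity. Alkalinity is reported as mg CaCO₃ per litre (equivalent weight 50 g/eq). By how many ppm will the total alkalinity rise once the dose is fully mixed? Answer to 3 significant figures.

Moles of Na₂CO₃: 16,100 g ÷ 106 g/mol = 151.9 mol → 303.8 eq of alkalinity.
As CaCO₃: 303.8 eq × 50 g/eq = 15,190 g.
Rise: 15,190 g / 320,000 L × 1000 = 47.46 mg/L.

47.5 ppm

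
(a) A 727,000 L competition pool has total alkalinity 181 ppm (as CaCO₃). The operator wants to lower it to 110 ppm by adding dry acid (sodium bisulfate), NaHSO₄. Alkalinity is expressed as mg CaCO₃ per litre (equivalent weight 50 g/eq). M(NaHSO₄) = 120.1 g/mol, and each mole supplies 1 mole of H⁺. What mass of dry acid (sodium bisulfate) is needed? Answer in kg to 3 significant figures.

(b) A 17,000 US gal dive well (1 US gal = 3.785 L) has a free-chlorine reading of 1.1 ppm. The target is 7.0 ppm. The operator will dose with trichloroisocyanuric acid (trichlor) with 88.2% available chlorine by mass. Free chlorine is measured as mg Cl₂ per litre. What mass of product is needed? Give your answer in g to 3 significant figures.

(a) Alkalinity to neutralize: (181 − 110) = 71 mg/L as CaCO₃ × 727,000 L = 51,620 g as CaCO₃.
(a) Equivalents of H⁺ required: 51,620 ÷ 50 g/eq = 1032 eq = 1032 mol NaHSO₄.
(a) Mass of NaHSO₄: 1032 × 120.1 = 124,000 g.

(b) Volume: 17,000 US gal × 3.785 L/gal = 64,345 L.
(b) Chlorine deficit: 7.0 − 1.1 = 5.9 ppm = 5.9 mg/L as Cl₂.
(b) Cl₂ equivalent needed: 5.9 mg/L × 64,345 L = 379,600 mg = 379.6 g.
(b) Product at 88.2% available chlorine: 379.6 / 0.882 = 430.4 g.

(a) 124 kg; (b) 430 g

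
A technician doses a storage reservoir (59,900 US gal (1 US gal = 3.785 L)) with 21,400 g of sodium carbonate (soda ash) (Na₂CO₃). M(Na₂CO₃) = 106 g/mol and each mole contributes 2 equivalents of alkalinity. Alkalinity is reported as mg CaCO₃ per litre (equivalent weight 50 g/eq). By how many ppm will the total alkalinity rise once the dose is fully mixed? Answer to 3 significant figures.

Volume: 59,900 US gal × 3.785 L/gal = 226,722 L.
Moles of Na₂CO₃: 21,400 g ÷ 106 g/mol = 201.9 mol → 403.8 eq of alkalinity.
As CaCO₃: 403.8 eq × 50 g/eq = 20,190 g.
Rise: 20,190 g / 226,722 L × 1000 = 89.05 mg/L.

89.0 ppm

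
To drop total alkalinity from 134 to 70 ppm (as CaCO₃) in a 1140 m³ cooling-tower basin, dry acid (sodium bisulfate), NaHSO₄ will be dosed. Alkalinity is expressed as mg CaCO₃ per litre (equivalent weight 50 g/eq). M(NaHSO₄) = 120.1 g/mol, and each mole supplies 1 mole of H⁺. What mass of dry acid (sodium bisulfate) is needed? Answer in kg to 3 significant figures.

175 kg

Volume: 1140 m³ = 1,140,000 L.
Alkalinity to neutralize: (134 − 70) = 64 mg/L as CaCO₃ × 1,140,000 L = 72,960 g as CaCO₃.
Equivalents of H⁺ required: 72,960 ÷ 50 g/eq = 1459 eq = 1459 mol NaHSO₄.
Mass of NaHSO₄: 1459 × 120.1 = 175,200 g.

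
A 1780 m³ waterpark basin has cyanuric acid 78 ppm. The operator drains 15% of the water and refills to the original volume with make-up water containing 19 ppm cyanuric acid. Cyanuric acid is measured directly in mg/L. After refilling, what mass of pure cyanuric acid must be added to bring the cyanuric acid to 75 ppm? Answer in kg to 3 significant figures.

10.4 kg

Volume: 1780 m³ = 1,780,000 L.
After draining 15% and refilling: 78 × 0.85 + 19 × 0.15 = 69.15 ppm.
Deficit to target: 75 − 69.15 = 5.85 mg/L.
Mass: 5.85 mg/L × 1,780,000 L = 10,410 g cyanuric acid.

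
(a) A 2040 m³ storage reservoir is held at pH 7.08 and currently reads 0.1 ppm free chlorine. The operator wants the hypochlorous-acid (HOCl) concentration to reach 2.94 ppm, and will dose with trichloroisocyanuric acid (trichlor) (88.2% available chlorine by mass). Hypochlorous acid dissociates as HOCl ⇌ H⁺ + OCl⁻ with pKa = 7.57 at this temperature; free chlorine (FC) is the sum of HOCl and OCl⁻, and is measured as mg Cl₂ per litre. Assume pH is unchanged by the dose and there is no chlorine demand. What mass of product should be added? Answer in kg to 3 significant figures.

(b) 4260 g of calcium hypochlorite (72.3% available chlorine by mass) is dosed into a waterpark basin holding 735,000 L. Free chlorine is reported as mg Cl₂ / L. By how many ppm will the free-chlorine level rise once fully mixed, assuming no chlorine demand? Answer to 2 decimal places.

(a) Volume: 2040 m³ = 2,040,000 L.
(a) [OCl⁻]/[HOCl] = 10^(pH − pKa) = 10^(7.08 − 7.57) = 0.3236; fraction as HOCl = 1/(1 + 0.3236) = 0.7555.
(a) Free chlorine required for 2.94 ppm HOCl: 2.94 / 0.7555 = 3.891 ppm.
(a) FC to add: 3.891 − 0.1 = 3.791 mg/L as Cl₂.
(a) Cl₂ equivalent: 3.791 mg/L × 2,040,000 L = 7734 g.
(a) Product at 88.2% available Cl: 7734 / 0.882 = 8769 g.

(b) Available chlorine delivered: 4260 g × 0.723 = 3080 g as Cl₂.
(b) Concentration rise: 3080 g / 735,000 L = 4.19 mg/L = 4.19 ppm.

(a) 8.77 kg; (b) 4.19 ppm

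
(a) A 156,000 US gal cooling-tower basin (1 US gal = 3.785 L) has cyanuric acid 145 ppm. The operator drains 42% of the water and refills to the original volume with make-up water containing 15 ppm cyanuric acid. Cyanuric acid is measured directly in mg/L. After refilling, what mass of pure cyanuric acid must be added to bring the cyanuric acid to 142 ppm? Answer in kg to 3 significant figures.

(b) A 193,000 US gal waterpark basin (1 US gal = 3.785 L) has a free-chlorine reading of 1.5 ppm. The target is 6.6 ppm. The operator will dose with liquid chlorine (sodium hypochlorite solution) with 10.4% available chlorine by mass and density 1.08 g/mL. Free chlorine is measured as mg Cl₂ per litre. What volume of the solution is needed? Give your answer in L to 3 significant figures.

(a) 30.5 kg; (b) 33.2 L

(a) Volume: 156,000 US gal × 3.785 L/gal = 590,460 L.
(a) After draining 42% and refilling: 145 × 0.58 + 15 × 0.42 = 90.4 ppm.
(a) Deficit to target: 142 − 90.4 = 51.6 mg/L.
(a) Mass: 51.6 mg/L × 590,460 L = 30,470 g cyanuric acid.

(b) Volume: 193,000 US gal × 3.785 L/gal = 730,505 L.
(b) Chlorine deficit: 6.6 − 1.5 = 5.1 ppm = 5.1 mg/L as Cl₂.
(b) Cl₂ equivalent needed: 5.1 mg/L × 730,505 L = 3,726,000 mg = 3726 g.
(b) Product at 10.4% available chlorine: 3726 / 0.104 = 35,820 g.
(b) Volume at density 1.08 g/mL: 35,820 g ÷ 1.08 g/mL = 33,170 mL.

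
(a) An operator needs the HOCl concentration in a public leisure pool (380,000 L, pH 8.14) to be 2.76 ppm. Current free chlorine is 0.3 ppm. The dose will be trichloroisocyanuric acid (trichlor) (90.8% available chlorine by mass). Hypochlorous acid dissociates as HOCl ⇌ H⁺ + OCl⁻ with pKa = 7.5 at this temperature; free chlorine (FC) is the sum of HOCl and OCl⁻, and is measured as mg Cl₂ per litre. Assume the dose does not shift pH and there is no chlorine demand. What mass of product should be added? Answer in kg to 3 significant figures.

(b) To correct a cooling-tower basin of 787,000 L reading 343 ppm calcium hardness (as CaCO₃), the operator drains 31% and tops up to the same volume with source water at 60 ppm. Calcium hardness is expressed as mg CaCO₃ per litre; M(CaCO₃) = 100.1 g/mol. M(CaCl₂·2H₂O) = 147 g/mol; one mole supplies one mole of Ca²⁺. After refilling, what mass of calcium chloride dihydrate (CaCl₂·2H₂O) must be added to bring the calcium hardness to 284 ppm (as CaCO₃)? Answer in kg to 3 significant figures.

(a) [OCl⁻]/[HOCl] = 10^(pH − pKa) = 10^(8.14 − 7.5) = 4.365; fraction as HOCl = 1/(1 + 4.365) = 0.1864.
(a) Free chlorine required for 2.76 ppm HOCl: 2.76 / 0.1864 = 14.81 ppm.
(a) FC to add: 14.81 − 0.3 = 14.51 mg/L as Cl₂.
(a) Cl₂ equivalent: 14.51 mg/L × 380,000 L = 5513 g.
(a) Product at 90.8% available Cl: 5513 / 0.908 = 6072 g.

(b) After draining 31% and refilling: 343 × 0.69 + 60 × 0.31 = 255.27 ppm.
(b) Deficit to target: 284 − 255.27 = 28.73 mg/L.
(b) As CaCO₃: 28.73 mg/L × 787,000 L = 22,610 g; ÷ 100.1 = 225.9 mol Ca²⁺.
(b) Mass: 225.9 × 147 = 33,200 g.

(a) 6.07 kg; (b) 33.2 kg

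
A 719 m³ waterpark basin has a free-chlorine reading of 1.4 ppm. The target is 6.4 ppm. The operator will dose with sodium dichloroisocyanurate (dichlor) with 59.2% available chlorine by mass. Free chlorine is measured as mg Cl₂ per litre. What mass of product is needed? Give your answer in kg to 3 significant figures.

6.07 kg

Volume: 719 m³ = 719,000 L.
Chlorine deficit: 6.4 − 1.4 = 5 ppm = 5 mg/L as Cl₂.
Cl₂ equivalent needed: 5 mg/L × 719,000 L = 3,595,000 mg = 3595 g.
Product at 59.2% available chlorine: 3595 / 0.592 = 6073 g.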